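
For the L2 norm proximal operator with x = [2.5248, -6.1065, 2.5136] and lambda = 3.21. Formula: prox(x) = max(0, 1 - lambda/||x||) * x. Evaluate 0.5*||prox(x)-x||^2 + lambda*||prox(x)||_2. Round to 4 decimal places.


Step 1: Compute ||x||.
||x|| = 7.0698
Step 2: Compute scaling factor.
scale = max(0, 1 - 3.21/7.0698) = 0.546
Step 3: prox(x) = [1.3784, -3.3339, 1.3723]
||prox(x)|| = 3.8598
Step 4: Proximal objective.
0.5*||prox-x||^2 = 5.1521
lambda*||prox|| = 12.39
Total = 17.542


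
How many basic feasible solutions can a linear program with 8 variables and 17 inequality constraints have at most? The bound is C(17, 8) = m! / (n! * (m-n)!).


Each vertex corresponds to some choice of n active constraints out of m, so the number of vertices is at most C(m, n) = m! / (n!(m-n)!).
m = 17, n = 8
Numerator: 17 * 16 * 15 * 14 * 13 * 12 * 11 * 10
Denominator: 8! = 40320
C(17, 8) = 24310


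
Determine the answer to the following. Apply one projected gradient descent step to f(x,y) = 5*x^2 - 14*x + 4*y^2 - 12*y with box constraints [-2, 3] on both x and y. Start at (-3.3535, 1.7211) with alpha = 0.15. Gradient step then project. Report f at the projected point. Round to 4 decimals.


Step 1: Compute gradient at (-3.3535, 1.7211).
grad_x = 2*5*-3.3535 - 14 = -47.535
grad_y = 2*4*1.7211 - 12 = 1.7688
Step 2: Gradient step.
x_raw = -3.3535 - 0.15*-47.535 = 3.7768
y_raw = 1.7211 - 0.15*1.7688 = 1.4558
Step 3: Project onto [-2, 3].
x_proj = clip(3.7768) = 3.0
y_proj = clip(1.4558) = 1.4558
Step 4: Evaluate f.
f(3.0, 1.4558) = -5.9922


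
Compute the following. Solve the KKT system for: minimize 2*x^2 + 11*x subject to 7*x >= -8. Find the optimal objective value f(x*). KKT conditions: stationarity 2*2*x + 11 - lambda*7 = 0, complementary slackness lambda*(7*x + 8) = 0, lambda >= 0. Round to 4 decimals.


Step 1: Try lambda = 0 (constraint inactive).
x_unc = -11/(2*2) = -2.75
Check: 7*-2.75 = -19.25 < -8 -- violated!
Step 2: Constraint must be active: 7*x = -8
x* = -8/7 = -1.1429 (rounded; the exact value -8/7 is used below)
lambda = (2*2*(-8/7) + 11)/7 = 0.9184
Step 3: Compute optimal value.
f(x*) = 2*(-8/7)^2 + 11*(-8/7) = -9.9592


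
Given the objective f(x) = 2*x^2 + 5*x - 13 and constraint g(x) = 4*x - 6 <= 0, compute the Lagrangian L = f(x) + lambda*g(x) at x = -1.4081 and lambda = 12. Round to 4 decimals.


Step 1: Evaluate f(x).
f(-1.4081) = 2*(-1.4081)^2 + 5*(-1.4081) - 13 = -16.075
Step 2: Evaluate g(x).
g(-1.4081) = 4*-1.4081 - 6 = -11.6324
Step 3: Compute Lagrangian.
L = -16.075 + 12*-11.6324 = -155.6638


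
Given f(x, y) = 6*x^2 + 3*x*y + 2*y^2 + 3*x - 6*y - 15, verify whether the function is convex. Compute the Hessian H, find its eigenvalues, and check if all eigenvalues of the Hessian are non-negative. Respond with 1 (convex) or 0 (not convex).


The Hessian of f(x,y) = 6*x^2 + 3*x*y + 2*y^2 + 3*x - 6*y - 15 is:
H = [[12, 3], [3, 4]]
Trace = 12 + 4 = 16
Determinant = 12*4 - (3)^2 = 39
Discriminant = (16)^2 - 4*39 = 100.0
Eigenvalues: lambda_1 = 3.0, lambda_2 = 13.0
The function is convex.

1


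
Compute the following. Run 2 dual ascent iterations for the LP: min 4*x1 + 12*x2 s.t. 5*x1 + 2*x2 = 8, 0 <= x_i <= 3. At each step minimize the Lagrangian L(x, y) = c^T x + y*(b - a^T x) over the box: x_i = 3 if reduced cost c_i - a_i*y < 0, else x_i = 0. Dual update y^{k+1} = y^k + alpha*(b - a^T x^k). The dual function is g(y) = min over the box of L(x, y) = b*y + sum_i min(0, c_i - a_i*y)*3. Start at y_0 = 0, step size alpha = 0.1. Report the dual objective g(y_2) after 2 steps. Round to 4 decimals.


Dual ascent for LP: min 4*x1 + 12*x2, 5*x1 + 2*x2 = 8, 0 <= x_i <= 3
Step 1: y^k = 0.0, reduced costs: (4.0, 12.0)
  x^k = (0.0, 0.0), subgradient = b - a^T x = 8.0
  y^{k+1} = 0.0 + 0.1*8.0 = 0.8
Step 2: y^k = 0.8, reduced costs: (0.0, 10.4)
  x^k = (0.0, 0.0), subgradient = b - a^T x = 8.0
  y^{k+1} = 0.8 + 0.1*8.0 = 1.6
Dual objective at y_2 = 1.6: reduced costs (-4.0, 8.8), box minimizer x = (3.0, 0.0)
g(y_2) = b*y + (c1 - a1*y)*x1 + (c2 - a2*y)*x2 = 8*1.6 + (-4.0)*3.0 + 8.8*0.0 = 12.8 - 12.0 + 0.0 = 0.8


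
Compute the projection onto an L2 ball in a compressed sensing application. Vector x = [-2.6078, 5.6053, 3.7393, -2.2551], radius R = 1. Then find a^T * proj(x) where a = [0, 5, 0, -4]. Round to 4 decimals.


Step 1: Compute ||x|| (intermediates to 6 decimals).
||x|| = sqrt((-2.6078)^2 + 5.6053^2 + 3.7393^2 + (-2.2551)^2) = 7.568874
Step 2: Project.
Since ||x|| > R, scale = R/||x|| = 1/7.568874 = 0.13212, proj(x) = scale * x
proj(x) = [-0.344543, 0.740572, 0.494036, -0.297944]
Step 3: Dot product.
a^T * proj(x) = 0*(-0.344543) + 5*0.740572 + 0*0.494036 - 4*(-0.297944) = 4.8946


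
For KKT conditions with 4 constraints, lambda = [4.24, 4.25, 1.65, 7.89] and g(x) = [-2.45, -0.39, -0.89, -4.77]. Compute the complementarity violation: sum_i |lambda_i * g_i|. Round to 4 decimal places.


KKT complementary slackness check:
lambda_1 * g_1 = 4.24 * -2.45 = -10.388
lambda_2 * g_2 = 4.25 * -0.39 = -1.6575
lambda_3 * g_3 = 1.65 * -0.89 = -1.4685
lambda_4 * g_4 = 7.89 * -4.77 = -37.6353
Total violation = 10.388 + 1.6575 + 1.4685 + 37.6353 = 51.1493


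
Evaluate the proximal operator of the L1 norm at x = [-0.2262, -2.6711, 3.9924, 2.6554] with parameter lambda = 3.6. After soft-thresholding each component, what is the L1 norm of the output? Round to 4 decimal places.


Soft-thresholding with lambda = 3.6:
prox(-0.2262) = sign(-0.2262)*max(|-0.2262| - 3.6, 0) = 0.0
prox(-2.6711) = sign(-2.6711)*max(|-2.6711| - 3.6, 0) = 0.0
prox(3.9924) = sign(3.9924)*max(|3.9924| - 3.6, 0) = 0.3924
prox(2.6554) = sign(2.6554)*max(|2.6554| - 3.6, 0) = 0.0
prox(x) = [0.0, 0.0, 0.3924, 0.0]
||prox(x)||_1 = 0.0 + 0.0 + 0.3924 + 0.0 = 0.3924


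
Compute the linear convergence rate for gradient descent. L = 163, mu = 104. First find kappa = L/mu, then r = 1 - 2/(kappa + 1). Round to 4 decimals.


Step 1: Compute the condition number.
kappa = L/mu = 163/104 = 1.5673
Step 2: Compute the convergence rate.
r = 1 - 2/(kappa + 1) = 1 - 2*mu/(L + mu) = (L - mu)/(L + mu) = 59/267 = 0.221


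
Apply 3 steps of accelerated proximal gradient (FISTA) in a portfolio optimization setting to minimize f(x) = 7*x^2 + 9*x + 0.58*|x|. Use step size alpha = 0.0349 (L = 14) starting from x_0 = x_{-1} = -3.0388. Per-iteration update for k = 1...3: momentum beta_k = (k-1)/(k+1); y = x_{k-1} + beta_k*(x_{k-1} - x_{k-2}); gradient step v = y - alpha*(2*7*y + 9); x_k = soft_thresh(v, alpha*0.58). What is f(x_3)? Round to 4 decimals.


FISTA on f(x) = 7*x^2 + 9*x + 0.58*|x|
L = 14, alpha = 0.0349
Iteration 1: beta = 0.0, y = -3.0388 + 0.0*(-3.0388 + 3.0388) = -3.0388
  grad(y) = -33.5432, v = y - alpha*grad = -1.8681
  prox(v) = soft_thresh(-1.8681, 0.0202) = -1.8479
Iteration 2: beta = 0.3333, y = -1.8479 + 0.3333*(-1.8479 + 3.0388) = -1.4509
  grad(y) = -11.3131, v = y - alpha*grad = -1.0561
  prox(v) = soft_thresh(-1.0561, 0.0202) = -1.0359
Iteration 3: beta = 0.5, y = -1.0359 + 0.5*(-1.0359 + 1.8479) = -0.6298
  grad(y) = 0.1821, v = y - alpha*grad = -0.6362
  prox(v) = soft_thresh(-0.6362, 0.0202) = -0.616
f(x_3) = 7*(-0.616)^2 + 9*(-0.616) + 0.58*|-0.616| = -2.5305


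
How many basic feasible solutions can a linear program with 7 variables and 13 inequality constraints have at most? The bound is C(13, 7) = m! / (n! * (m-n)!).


Each vertex corresponds to some choice of n active constraints out of m, so the number of vertices is at most C(m, n) = m! / (n!(m-n)!).
m = 13, n = 7
Numerator: 13 * 12 * 11 * 10 * 9 * 8 * 7
Denominator: 7! = 5040
C(13, 7) = 1716


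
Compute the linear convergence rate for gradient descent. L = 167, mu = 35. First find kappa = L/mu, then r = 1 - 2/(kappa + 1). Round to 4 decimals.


Step 1: Compute the condition number.
kappa = L/mu = 167/35 = 4.7714
Step 2: Compute the convergence rate.
r = 1 - 2/(kappa + 1) = 1 - 2*mu/(L + mu) = (L - mu)/(L + mu) = 132/202 = 0.6535


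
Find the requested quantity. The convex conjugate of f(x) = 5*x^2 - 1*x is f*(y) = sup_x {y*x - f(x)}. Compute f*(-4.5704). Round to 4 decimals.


f*(y) = sup_x {y*x - a*x^2 - b*x} = sup_x {(y-b)*x - a*x^2}
FOC: (y - b) - 2a*x = 0 => x* = (y - b)/(2a)
x* = (-4.5704 + 1)/(2*5) = -0.357
f*(-4.5704) = (y-b)^2/(4a) = (-4.5704 + 1)^2/(4*5)
= 12.7478/20 = 0.6374


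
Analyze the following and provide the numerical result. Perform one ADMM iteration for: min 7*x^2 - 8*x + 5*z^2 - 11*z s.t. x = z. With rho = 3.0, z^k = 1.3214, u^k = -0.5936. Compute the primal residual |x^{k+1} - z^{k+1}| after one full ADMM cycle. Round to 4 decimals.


ADMM iteration with rho = 3.0, z^k = 1.3214, u^k = -0.5936
Step 1: x-update.
Minimize 7*x^2 - 8*x + (3.0/2)*(x - 1.3214 - 0.5936)^2
FOC: (2*7 + 3.0)*x = 8 + 3.0*(1.3214 + 0.5936)
x^{k+1} = 0.8085
Step 2: z-update.
Minimize 5*z^2 - 11*z + (3.0/2)*(0.8085 - z - 0.5936)^2
FOC: (2*5 + 3.0)*z = 11 + 3.0*(0.8085 - 0.5936)
z^{k+1} = 0.8958
Step 3: u-update.
u^{k+1} = -0.5936 + 0.8085 - 0.8958 = -0.6808
Step 4: Primal residual = |0.8085 - 0.8958| = 0.0872


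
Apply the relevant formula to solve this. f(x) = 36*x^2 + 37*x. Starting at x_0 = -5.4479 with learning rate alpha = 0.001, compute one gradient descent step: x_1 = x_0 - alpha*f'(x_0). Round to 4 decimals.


We compute the gradient at x_0 and apply the update.
f'(x) = 72*x + 37
f'(-5.4479) = 72*-5.4479 + 37 = -355.2488
x_1 = -5.4479 - 0.001*-355.2488 = -5.0927


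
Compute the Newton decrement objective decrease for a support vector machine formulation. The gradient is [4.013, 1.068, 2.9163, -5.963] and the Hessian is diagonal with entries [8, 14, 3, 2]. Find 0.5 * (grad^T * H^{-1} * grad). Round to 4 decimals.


Step 1: H is diagonal, so H^(-1) * g = [0.5016, 0.0763, 0.9721, -2.9815].
Step 2: g^T H^(-1) g = sum_i g_i^2 / H_ii
  = (4.013)^2/8 + (1.068)^2/14 + (2.9163)^2/3 + (-5.963)^2/2
  = 2.013 + 0.0815 + 2.8349 + 17.7787 = 22.7081
Step 3: Objective decrease = 0.5 * g^T H^(-1) g = 11.3541


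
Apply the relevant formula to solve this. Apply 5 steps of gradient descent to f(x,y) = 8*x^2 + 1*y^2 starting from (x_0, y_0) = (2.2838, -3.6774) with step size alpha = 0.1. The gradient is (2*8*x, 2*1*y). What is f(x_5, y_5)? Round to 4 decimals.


Gradient descent on f(x,y) = 8*x^2 + 1*y^2.
Starting point: (2.2838, -3.6774), alpha = 0.1
Step 1: grad_x = 2*8*2.2838 = 36.5408, grad_y = 2*1*-3.6774 = -7.3548
  x_1 = 2.2838 - 0.1*36.5408 = -1.3703
  y_1 = -3.6774 - 0.1*-7.3548 = -2.9419
Step 2: grad_x = 2*8*-1.3703 = -21.9245, grad_y = 2*1*-2.9419 = -5.8838
  x_2 = -1.3703 - 0.1*-21.9245 = 0.8222
  y_2 = -2.9419 - 0.1*-5.8838 = -2.3535
Step 3: grad_x = 2*8*0.8222 = 13.1547, grad_y = 2*1*-2.3535 = -4.7071
  x_3 = 0.8222 - 0.1*13.1547 = -0.4933
  y_3 = -2.3535 - 0.1*-4.7071 = -1.8828
Step 4: grad_x = 2*8*-0.4933 = -7.8928, grad_y = 2*1*-1.8828 = -3.7657
  x_4 = -0.4933 - 0.1*-7.8928 = 0.296
  y_4 = -1.8828 - 0.1*-3.7657 = -1.5063
Step 5: grad_x = 2*8*0.296 = 4.7357, grad_y = 2*1*-1.5063 = -3.0125
  x_5 = 0.296 - 0.1*4.7357 = -0.1776
  y_5 = -1.5063 - 0.1*-3.0125 = -1.205
f(-0.1776, -1.205) = 8*(-0.1776)^2 + 1*(-1.205)^2 = 1.7044


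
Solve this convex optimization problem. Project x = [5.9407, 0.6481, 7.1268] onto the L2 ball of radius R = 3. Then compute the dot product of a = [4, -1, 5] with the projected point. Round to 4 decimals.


Step 1: Compute ||x|| (intermediates to 6 decimals).
||x|| = sqrt(5.9407^2 + 0.6481^2 + 7.1268^2) = 9.300711
Step 2: Project.
Since ||x|| > R, scale = R/||x|| = 3/9.300711 = 0.322556, proj(x) = scale * x
proj(x) = [1.916208, 0.209049, 2.298792]
Step 3: Dot product.
a^T * proj(x) = 4*1.916208 - 1*0.209049 + 5*2.298792 = 18.9497


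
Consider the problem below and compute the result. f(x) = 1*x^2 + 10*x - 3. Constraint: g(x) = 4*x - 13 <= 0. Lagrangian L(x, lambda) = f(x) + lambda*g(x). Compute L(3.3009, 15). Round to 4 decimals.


Step 1: Evaluate f(x).
f(3.3009) = 1*3.3009^2 + 10*3.3009 - 3 = 40.9049
Step 2: Evaluate g(x).
g(3.3009) = 4*3.3009 - 13 = 0.2036
Step 3: Compute Lagrangian.
L = 40.9049 + 15*0.2036 = 43.9589


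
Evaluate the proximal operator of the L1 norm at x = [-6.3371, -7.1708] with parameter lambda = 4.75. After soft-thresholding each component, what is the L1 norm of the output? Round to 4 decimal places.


Soft-thresholding with lambda = 4.75:
prox(-6.3371) = sign(-6.3371)*max(|-6.3371| - 4.75, 0) = -1.5871
prox(-7.1708) = sign(-7.1708)*max(|-7.1708| - 4.75, 0) = -2.4208
prox(x) = [-1.5871, -2.4208]
||prox(x)||_1 = 1.5871 + 2.4208 = 4.0079


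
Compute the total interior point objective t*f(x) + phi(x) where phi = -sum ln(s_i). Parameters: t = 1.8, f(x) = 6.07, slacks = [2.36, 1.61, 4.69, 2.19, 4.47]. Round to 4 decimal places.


Step 1: Compute log-barrier.
ln values: [0.8587, 0.4762, 1.5454, 0.7839, 1.4974]
phi = -(0.8587 + 0.4762 + 1.5454 + 0.7839 + 1.4974) = -5.1616
Step 2: Compute augmented objective.
t*f(x) = 1.8*6.07 = 10.926
Total = 10.926 - 5.1616 = 5.7644


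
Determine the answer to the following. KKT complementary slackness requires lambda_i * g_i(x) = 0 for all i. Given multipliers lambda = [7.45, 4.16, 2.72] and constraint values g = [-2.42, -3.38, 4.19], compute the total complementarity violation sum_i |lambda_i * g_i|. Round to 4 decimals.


KKT complementary slackness check:
lambda_1 * g_1 = 7.45 * -2.42 = -18.029
lambda_2 * g_2 = 4.16 * -3.38 = -14.0608
lambda_3 * g_3 = 2.72 * 4.19 = 11.3968
Total violation = 18.029 + 14.0608 + 11.3968 = 43.4866


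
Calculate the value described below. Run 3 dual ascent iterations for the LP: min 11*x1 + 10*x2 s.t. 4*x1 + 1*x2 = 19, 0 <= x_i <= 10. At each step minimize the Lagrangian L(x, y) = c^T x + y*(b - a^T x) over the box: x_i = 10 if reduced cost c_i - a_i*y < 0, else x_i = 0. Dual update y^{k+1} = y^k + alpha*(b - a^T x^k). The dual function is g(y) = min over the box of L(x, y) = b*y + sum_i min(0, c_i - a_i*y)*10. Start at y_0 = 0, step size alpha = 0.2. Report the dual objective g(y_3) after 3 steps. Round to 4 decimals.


Dual ascent for LP: min 11*x1 + 10*x2, 4*x1 + 1*x2 = 19, 0 <= x_i <= 10
Step 1: y^k = 0.0, reduced costs: (11.0, 10.0)
  x^k = (0.0, 0.0), subgradient = b - a^T x = 19.0
  y^{k+1} = 0.0 + 0.2*19.0 = 3.8
Step 2: y^k = 3.8, reduced costs: (-4.2, 6.2)
  x^k = (10.0, 0.0), subgradient = b - a^T x = -21.0
  y^{k+1} = 3.8 + 0.2*-21.0 = -0.4
Step 3: y^k = -0.4, reduced costs: (12.6, 10.4)
  x^k = (0.0, 0.0), subgradient = b - a^T x = 19.0
  y^{k+1} = -0.4 + 0.2*19.0 = 3.4
Dual objective at y_3 = 3.4: reduced costs (-2.6, 6.6), box minimizer x = (10.0, 0.0)
g(y_3) = b*y + (c1 - a1*y)*x1 + (c2 - a2*y)*x2 = 19*3.4 + (-2.6)*10.0 + 6.6*0.0 = 64.6 - 26.0 + 0.0 = 38.6


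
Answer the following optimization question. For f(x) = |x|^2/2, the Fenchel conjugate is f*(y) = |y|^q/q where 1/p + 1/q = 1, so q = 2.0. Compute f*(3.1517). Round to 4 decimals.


The conjugate exponent q satisfies 1/p + 1/q = 1.
p = 2, so q = 2/(2 - 1) = 2.0
|y|^q = 3.1517^2.0 = 9.9332
f*(3.1517) = 9.9332 / 2.0 = 4.9666


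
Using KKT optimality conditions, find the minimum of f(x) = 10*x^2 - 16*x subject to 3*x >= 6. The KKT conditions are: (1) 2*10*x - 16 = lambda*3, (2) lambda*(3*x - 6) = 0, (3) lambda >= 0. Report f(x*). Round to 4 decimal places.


Step 1: Try lambda = 0 (constraint inactive).
x_unc = 16/(2*10) = 0.8
Check: 3*0.8 = 2.4 < 6 -- violated!
Step 2: Constraint must be active: 3*x = 6
x* = 6/3 = 2.0
lambda = (2*10*2.0 - 16)/3 = 8.0
Step 3: Compute optimal value.
f(x*) = 10*2.0^2 - 16*2.0 = 8.0


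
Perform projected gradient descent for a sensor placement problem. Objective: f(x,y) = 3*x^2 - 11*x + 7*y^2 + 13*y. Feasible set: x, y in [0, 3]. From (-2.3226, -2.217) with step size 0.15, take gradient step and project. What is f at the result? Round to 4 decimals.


Step 1: Compute gradient at (-2.3226, -2.217).
grad_x = 2*3*-2.3226 - 11 = -24.9356
grad_y = 2*7*-2.217 + 13 = -18.038
Step 2: Gradient step.
x_raw = -2.3226 - 0.15*-24.9356 = 1.4177
y_raw = -2.217 - 0.15*-18.038 = 0.4887
Step 3: Project onto [0, 3].
x_proj = clip(1.4177) = 1.4177
y_proj = clip(0.4887) = 0.4887
Step 4: Evaluate f.
f(1.4177, 0.4887) = -1.5403


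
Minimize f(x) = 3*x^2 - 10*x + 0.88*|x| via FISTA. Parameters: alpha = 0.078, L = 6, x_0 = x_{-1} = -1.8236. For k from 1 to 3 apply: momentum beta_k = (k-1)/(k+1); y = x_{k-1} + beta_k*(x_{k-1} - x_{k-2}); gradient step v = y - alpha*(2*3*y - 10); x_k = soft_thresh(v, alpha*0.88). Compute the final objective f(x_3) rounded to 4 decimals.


FISTA on f(x) = 3*x^2 - 10*x + 0.88*|x|
L = 6, alpha = 0.078
Iteration 1: beta = 0.0, y = -1.8236 + 0.0*(-1.8236 + 1.8236) = -1.8236
  grad(y) = -20.9416, v = y - alpha*grad = -0.1902
  prox(v) = soft_thresh(-0.1902, 0.0686) = -0.1215
Iteration 2: beta = 0.3333, y = -0.1215 + 0.3333*(-0.1215 + 1.8236) = 0.4458
  grad(y) = -7.3249, v = y - alpha*grad = 1.0172
  prox(v) = soft_thresh(1.0172, 0.0686) = 0.9486
Iteration 3: beta = 0.5, y = 0.9486 + 0.5*(0.9486 + 0.1215) = 1.4836
  grad(y) = -1.0985, v = y - alpha*grad = 1.5693
  prox(v) = soft_thresh(1.5693, 0.0686) = 1.5006
f(x_3) = 3*1.5006^2 - 10*1.5006 + 0.88*|1.5006| = -6.9301


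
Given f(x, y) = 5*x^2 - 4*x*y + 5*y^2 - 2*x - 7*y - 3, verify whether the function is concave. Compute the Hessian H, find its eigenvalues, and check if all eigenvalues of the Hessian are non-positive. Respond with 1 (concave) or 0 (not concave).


The Hessian of f(x,y) = 5*x^2 - 4*x*y + 5*y^2 - 2*x - 7*y - 3 is:
H = [[10, -4], [-4, 10]]
Trace = 10 + 10 = 20
Determinant = 10*10 - (-4)^2 = 84
Discriminant = (20)^2 - 4*84 = 64.0
Eigenvalues: lambda_1 = 6.0, lambda_2 = 14.0
The function is not concave.

0


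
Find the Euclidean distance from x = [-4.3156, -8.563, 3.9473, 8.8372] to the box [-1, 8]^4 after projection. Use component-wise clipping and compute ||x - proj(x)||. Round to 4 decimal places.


Project each component onto [-1, 8].
clip(-4.3156) = -1.0, clip(-8.563) = -1.0, clip(3.9473) = 3.9473, clip(8.8372) = 8.0
Projection = [-1.0, -1.0, 3.9473, 8.0]
Squared diffs: [10.9932, 57.199, 0.0, 0.7009]
Distance = sqrt(68.8931) = 8.3002


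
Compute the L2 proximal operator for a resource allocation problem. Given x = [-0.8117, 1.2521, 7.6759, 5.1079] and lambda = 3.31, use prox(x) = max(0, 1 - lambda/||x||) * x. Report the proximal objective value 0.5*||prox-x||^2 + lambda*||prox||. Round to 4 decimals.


Step 1: Compute ||x||.
||x|| = 9.3401
Step 2: Compute scaling factor.
scale = max(0, 1 - 3.31/9.3401) = 0.6456
Step 3: prox(x) = [-0.524, 0.8084, 4.9557, 3.2977]
||prox(x)|| = 6.0301
Step 4: Proximal objective.
0.5*||prox-x||^2 = 5.4781
lambda*||prox|| = 19.9596
Total = 25.4375


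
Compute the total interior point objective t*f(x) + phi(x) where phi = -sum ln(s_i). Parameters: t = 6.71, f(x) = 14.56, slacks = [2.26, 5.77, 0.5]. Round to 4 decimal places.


Step 1: Compute log-barrier.
ln values: [0.8154, 1.7527, -0.6931]
phi = -(0.8154 + 1.7527 - 0.6931) = -1.8749
Step 2: Compute augmented objective.
t*f(x) = 6.71*14.56 = 97.6976
Total = 97.6976 - 1.8749 = 95.8227


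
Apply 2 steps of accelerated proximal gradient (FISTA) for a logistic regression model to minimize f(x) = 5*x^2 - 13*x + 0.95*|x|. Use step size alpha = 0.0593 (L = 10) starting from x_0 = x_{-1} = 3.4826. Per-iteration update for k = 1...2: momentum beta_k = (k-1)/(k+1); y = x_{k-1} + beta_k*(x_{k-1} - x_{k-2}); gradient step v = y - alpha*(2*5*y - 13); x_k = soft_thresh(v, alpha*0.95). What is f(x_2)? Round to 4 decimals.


FISTA on f(x) = 5*x^2 - 13*x + 0.95*|x|
L = 10, alpha = 0.0593
Iteration 1: beta = 0.0, y = 3.4826 + 0.0*(3.4826 - 3.4826) = 3.4826
  grad(y) = 21.826, v = y - alpha*grad = 2.1883
  prox(v) = soft_thresh(2.1883, 0.0563) = 2.132
Iteration 2: beta = 0.3333, y = 2.132 + 0.3333*(2.132 - 3.4826) = 1.6818
  grad(y) = 3.8178, v = y - alpha*grad = 1.4554
  prox(v) = soft_thresh(1.4554, 0.0563) = 1.399
f(x_2) = 5*1.399^2 - 13*1.399 + 0.95*|1.399| = -7.0719


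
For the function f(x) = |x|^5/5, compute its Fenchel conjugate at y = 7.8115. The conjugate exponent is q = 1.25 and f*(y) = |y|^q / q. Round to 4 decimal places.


The conjugate exponent q satisfies 1/p + 1/q = 1.
p = 5, so q = 5/(5 - 1) = 1.25
|y|^q = 7.8115^1.25 = 13.0592
f*(7.8115) = 13.0592 / 1.25 = 10.4474


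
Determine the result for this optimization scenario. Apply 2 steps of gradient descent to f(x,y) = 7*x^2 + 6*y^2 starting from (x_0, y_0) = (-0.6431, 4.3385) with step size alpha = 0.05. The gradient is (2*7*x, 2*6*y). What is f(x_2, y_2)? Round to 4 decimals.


Gradient descent on f(x,y) = 7*x^2 + 6*y^2.
Starting point: (-0.6431, 4.3385), alpha = 0.05
Step 1: grad_x = 2*7*-0.6431 = -9.0034, grad_y = 2*6*4.3385 = 52.062
  x_1 = -0.6431 - 0.05*-9.0034 = -0.1929
  y_1 = 4.3385 - 0.05*52.062 = 1.7354
Step 2: grad_x = 2*7*-0.1929 = -2.701, grad_y = 2*6*1.7354 = 20.8248
  x_2 = -0.1929 - 0.05*-2.701 = -0.0579
  y_2 = 1.7354 - 0.05*20.8248 = 0.6942
f(-0.0579, 0.6942) = 7*(-0.0579)^2 + 6*0.6942^2 = 2.9146


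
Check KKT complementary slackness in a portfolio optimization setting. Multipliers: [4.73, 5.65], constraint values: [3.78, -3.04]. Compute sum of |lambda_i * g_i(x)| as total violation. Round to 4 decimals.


KKT complementary slackness check:
lambda_1 * g_1 = 4.73 * 3.78 = 17.8794
lambda_2 * g_2 = 5.65 * -3.04 = -17.176
Total violation = 17.8794 + 17.176 = 35.0554


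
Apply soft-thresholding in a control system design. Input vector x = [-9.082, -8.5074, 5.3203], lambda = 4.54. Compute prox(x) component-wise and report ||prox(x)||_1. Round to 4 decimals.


Soft-thresholding with lambda = 4.54:
prox(-9.082) = sign(-9.082)*max(|-9.082| - 4.54, 0) = -4.542
prox(-8.5074) = sign(-8.5074)*max(|-8.5074| - 4.54, 0) = -3.9674
prox(5.3203) = sign(5.3203)*max(|5.3203| - 4.54, 0) = 0.7803
prox(x) = [-4.542, -3.9674, 0.7803]
||prox(x)||_1 = 4.542 + 3.9674 + 0.7803 = 9.2897


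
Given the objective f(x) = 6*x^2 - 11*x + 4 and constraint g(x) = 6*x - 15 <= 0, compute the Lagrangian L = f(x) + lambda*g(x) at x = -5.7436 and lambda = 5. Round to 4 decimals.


Step 1: Evaluate f(x).
f(-5.7436) = 6*(-5.7436)^2 - 11*(-5.7436) + 4 = 265.1132
Step 2: Evaluate g(x).
g(-5.7436) = 6*-5.7436 - 15 = -49.4616
Step 3: Compute Lagrangian.
L = 265.1132 + 5*-49.4616 = 17.8052


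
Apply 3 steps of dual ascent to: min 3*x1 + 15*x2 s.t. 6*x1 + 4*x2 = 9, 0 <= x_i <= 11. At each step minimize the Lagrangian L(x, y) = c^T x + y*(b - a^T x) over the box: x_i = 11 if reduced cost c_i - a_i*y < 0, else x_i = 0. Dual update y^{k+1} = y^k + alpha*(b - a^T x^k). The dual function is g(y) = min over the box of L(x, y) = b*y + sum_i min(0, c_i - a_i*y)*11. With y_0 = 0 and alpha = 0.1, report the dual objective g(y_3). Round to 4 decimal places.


Dual ascent for LP: min 3*x1 + 15*x2, 6*x1 + 4*x2 = 9, 0 <= x_i <= 11
Step 1: y^k = 0.0, reduced costs: (3.0, 15.0)
  x^k = (0.0, 0.0), subgradient = b - a^T x = 9.0
  y^{k+1} = 0.0 + 0.1*9.0 = 0.9
Step 2: y^k = 0.9, reduced costs: (-2.4, 11.4)
  x^k = (11.0, 0.0), subgradient = b - a^T x = -57.0
  y^{k+1} = 0.9 + 0.1*-57.0 = -4.8
Step 3: y^k = -4.8, reduced costs: (31.8, 34.2)
  x^k = (0.0, 0.0), subgradient = b - a^T x = 9.0
  y^{k+1} = -4.8 + 0.1*9.0 = -3.9
Dual objective at y_3 = -3.9: reduced costs (26.4, 30.6), box minimizer x = (0.0, 0.0)
g(y_3) = b*y + (c1 - a1*y)*x1 + (c2 - a2*y)*x2 = 9*(-3.9) + 26.4*0.0 + 30.6*0.0 = -35.1 + 0.0 + 0.0 = -35.1


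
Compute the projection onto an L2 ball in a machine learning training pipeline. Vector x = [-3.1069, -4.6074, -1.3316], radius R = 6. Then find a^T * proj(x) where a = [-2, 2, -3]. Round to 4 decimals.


Step 1: Compute ||x|| (intermediates to 6 decimals).
||x|| = sqrt((-3.1069)^2 + (-4.6074)^2 + (-1.3316)^2) = 5.714378
Step 2: Project.
Since ||x|| <= R, proj = x (no scaling needed).
proj(x) = [-3.1069, -4.6074, -1.3316]
Step 3: Dot product.
a^T * proj(x) = -2*(-3.1069) + 2*(-4.6074) - 3*(-1.3316) = 0.9938


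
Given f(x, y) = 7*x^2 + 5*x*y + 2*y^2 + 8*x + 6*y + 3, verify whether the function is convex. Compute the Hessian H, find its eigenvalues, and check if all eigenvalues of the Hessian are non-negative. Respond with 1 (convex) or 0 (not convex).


The Hessian of f(x,y) = 7*x^2 + 5*x*y + 2*y^2 + 8*x + 6*y + 3 is:
H = [[14, 5], [5, 4]]
Trace = 14 + 4 = 18
Determinant = 14*4 - (5)^2 = 31
Discriminant = (18)^2 - 4*31 = 200.0
Eigenvalues: lambda_1 = 1.9289, lambda_2 = 16.0711
The function is convex.

1


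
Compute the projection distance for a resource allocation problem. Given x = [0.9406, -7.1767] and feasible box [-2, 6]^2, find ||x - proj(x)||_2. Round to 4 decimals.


Project each component onto [-2, 6].
clip(0.9406) = 0.9406, clip(-7.1767) = -2.0
Projection = [0.9406, -2.0]
Squared diffs: [0.0, 26.7982]
Distance = sqrt(26.7982) = 5.1767


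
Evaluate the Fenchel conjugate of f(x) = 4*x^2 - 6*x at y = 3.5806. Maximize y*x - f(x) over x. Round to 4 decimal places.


f*(y) = sup_x {y*x - a*x^2 - b*x} = sup_x {(y-b)*x - a*x^2}
FOC: (y - b) - 2a*x = 0 => x* = (y - b)/(2a)
x* = (3.5806 + 6)/(2*4) = 1.1976
f*(3.5806) = (y-b)^2/(4a) = (3.5806 + 6)^2/(4*4)
= 91.7879/16 = 5.7367


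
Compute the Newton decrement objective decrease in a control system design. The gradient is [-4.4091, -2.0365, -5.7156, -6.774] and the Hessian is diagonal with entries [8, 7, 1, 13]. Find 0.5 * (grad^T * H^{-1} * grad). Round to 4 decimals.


Step 1: H is diagonal, so H^(-1) * g = [-0.5511, -0.2909, -5.7156, -0.5211].
Step 2: g^T H^(-1) g = sum_i g_i^2 / H_ii
  = (-4.4091)^2/8 + (-2.0365)^2/7 + (-5.7156)^2/1 + (-6.774)^2/13
  = 2.43 + 0.5925 + 32.6681 + 3.5298 = 39.2204
Step 3: Objective decrease = 0.5 * g^T H^(-1) g = 19.6102


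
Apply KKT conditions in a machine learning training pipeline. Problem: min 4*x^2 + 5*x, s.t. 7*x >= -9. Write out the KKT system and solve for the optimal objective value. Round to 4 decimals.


Step 1: Try lambda = 0 (constraint inactive).
Stationarity: 2*4*x + 5 = 0
x* = -5/(2*4) = -0.625
Check constraint: 7*-0.625 = -4.375 >= -9 -- satisfied.
Step 2: Compute optimal value.
f(x*) = 4*(-0.625)^2 + 5*(-0.625) = -1.5625


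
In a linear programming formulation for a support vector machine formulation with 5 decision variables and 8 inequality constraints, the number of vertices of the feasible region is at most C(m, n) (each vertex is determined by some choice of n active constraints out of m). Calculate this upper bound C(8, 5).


Each vertex corresponds to some choice of n active constraints out of m, so the number of vertices is at most C(m, n) = m! / (n!(m-n)!).
m = 8, n = 5
Numerator: 8 * 7 * 6 * 5 * 4
Denominator: 5! = 120
C(8, 5) = 56


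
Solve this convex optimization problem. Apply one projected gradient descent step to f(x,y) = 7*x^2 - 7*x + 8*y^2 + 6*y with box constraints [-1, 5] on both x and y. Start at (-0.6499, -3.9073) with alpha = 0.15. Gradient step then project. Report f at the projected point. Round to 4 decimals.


Step 1: Compute gradient at (-0.6499, -3.9073).
grad_x = 2*7*-0.6499 - 7 = -16.0986
grad_y = 2*8*-3.9073 + 6 = -56.5168
Step 2: Gradient step.
x_raw = -0.6499 - 0.15*-16.0986 = 1.7649
y_raw = -3.9073 - 0.15*-56.5168 = 4.5702
Step 3: Project onto [-1, 5].
x_proj = clip(1.7649) = 1.7649
y_proj = clip(4.5702) = 4.5702
Step 4: Evaluate f.
f(1.7649, 4.5702) = 203.9662


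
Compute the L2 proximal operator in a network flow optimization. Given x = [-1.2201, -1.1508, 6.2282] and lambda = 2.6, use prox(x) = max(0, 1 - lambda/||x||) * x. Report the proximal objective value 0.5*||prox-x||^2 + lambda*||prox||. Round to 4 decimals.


Step 1: Compute ||x||.
||x|| = 6.4501
Step 2: Compute scaling factor.
scale = max(0, 1 - 2.6/6.4501) = 0.5969
Step 3: prox(x) = [-0.7283, -0.6869, 3.7176]
||prox(x)|| = 3.8501
Step 4: Proximal objective.
0.5*||prox-x||^2 = 3.38
lambda*||prox|| = 10.0103
Total = 13.3902


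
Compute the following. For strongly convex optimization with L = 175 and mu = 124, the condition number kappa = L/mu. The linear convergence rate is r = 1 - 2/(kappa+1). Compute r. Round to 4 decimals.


Step 1: Compute the condition number.
kappa = L/mu = 175/124 = 1.4113
Step 2: Compute the convergence rate.
r = 1 - 2/(kappa + 1) = 1 - 2*mu/(L + mu) = (L - mu)/(L + mu) = 51/299 = 0.1706


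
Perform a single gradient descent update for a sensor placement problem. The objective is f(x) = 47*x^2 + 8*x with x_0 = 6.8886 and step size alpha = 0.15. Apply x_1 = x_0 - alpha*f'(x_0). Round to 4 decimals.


We compute the gradient at x_0 and apply the update.
f'(x) = 94*x + 8
f'(6.8886) = 94*6.8886 + 8 = 655.5284
x_1 = 6.8886 - 0.15*655.5284 = -91.4407


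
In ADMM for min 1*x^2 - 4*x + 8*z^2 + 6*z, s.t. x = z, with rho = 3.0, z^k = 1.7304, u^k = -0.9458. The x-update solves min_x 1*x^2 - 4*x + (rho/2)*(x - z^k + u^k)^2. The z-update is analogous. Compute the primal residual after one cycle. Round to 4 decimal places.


ADMM iteration with rho = 3.0, z^k = 1.7304, u^k = -0.9458
Step 1: x-update.
Minimize 1*x^2 - 4*x + (3.0/2)*(x - 1.7304 - 0.9458)^2
FOC: (2*1 + 3.0)*x = 4 + 3.0*(1.7304 + 0.9458)
x^{k+1} = 2.4057
Step 2: z-update.
Minimize 8*z^2 + 6*z + (3.0/2)*(2.4057 - z - 0.9458)^2
FOC: (2*8 + 3.0)*z = -6 + 3.0*(2.4057 - 0.9458)
z^{k+1} = -0.0853
Step 3: u-update.
u^{k+1} = -0.9458 + 2.4057 + 0.0853 = 1.5452
Step 4: Primal residual = |2.4057 + 0.0853| = 2.491


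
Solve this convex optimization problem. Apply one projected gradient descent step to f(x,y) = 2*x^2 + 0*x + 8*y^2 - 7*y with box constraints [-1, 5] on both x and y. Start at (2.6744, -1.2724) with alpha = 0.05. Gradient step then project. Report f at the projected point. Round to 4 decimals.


Step 1: Compute gradient at (2.6744, -1.2724).
grad_x = 2*2*2.6744 + 0 = 10.6976
grad_y = 2*8*-1.2724 - 7 = -27.3584
Step 2: Gradient step.
x_raw = 2.6744 - 0.05*10.6976 = 2.1395
y_raw = -1.2724 - 0.05*-27.3584 = 0.0955
Step 3: Project onto [-1, 5].
x_proj = clip(2.1395) = 2.1395
y_proj = clip(0.0955) = 0.0955
Step 4: Evaluate f.
f(2.1395, 0.0955) = 8.5594


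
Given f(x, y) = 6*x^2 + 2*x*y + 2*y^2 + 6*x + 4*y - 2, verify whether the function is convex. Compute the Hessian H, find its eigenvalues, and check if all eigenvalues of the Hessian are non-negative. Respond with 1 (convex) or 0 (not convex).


The Hessian of f(x,y) = 6*x^2 + 2*x*y + 2*y^2 + 6*x + 4*y - 2 is:
H = [[12, 2], [2, 4]]
Trace = 12 + 4 = 16
Determinant = 12*4 - (2)^2 = 44
Discriminant = (16)^2 - 4*44 = 80.0
Eigenvalues: lambda_1 = 3.5279, lambda_2 = 12.4721
The function is convex.

1


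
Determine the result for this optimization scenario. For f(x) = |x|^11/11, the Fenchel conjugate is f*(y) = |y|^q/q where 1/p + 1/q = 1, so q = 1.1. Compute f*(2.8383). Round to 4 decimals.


The conjugate exponent q satisfies 1/p + 1/q = 1.
p = 11, so q = 11/(11 - 1) = 1.1
|y|^q = 2.8383^1.1 = 3.1504
f*(2.8383) = 3.1504 / 1.1 = 2.864


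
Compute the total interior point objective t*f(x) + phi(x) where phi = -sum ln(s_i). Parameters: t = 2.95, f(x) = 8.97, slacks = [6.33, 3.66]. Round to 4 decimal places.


Step 1: Compute log-barrier.
ln values: [1.8453, 1.2975]
phi = -(1.8453 + 1.2975) = -3.1428
Step 2: Compute augmented objective.
t*f(x) = 2.95*8.97 = 26.4615
Total = 26.4615 - 3.1428 = 23.3187


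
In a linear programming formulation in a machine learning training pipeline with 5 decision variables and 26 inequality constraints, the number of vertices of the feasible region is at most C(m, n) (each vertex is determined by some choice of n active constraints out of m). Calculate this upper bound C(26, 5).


Each vertex corresponds to some choice of n active constraints out of m, so the number of vertices is at most C(m, n) = m! / (n!(m-n)!).
m = 26, n = 5
Numerator: 26 * 25 * 24 * 23 * 22
Denominator: 5! = 120
C(26, 5) = 65780


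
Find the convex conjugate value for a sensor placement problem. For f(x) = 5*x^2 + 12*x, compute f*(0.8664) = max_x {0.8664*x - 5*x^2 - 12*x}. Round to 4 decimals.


f*(y) = sup_x {y*x - a*x^2 - b*x} = sup_x {(y-b)*x - a*x^2}
FOC: (y - b) - 2a*x = 0 => x* = (y - b)/(2a)
x* = (0.8664 - 12)/(2*5) = -1.1134
f*(0.8664) = (y-b)^2/(4a) = (0.8664 - 12)^2/(4*5)
= 123.957/20 = 6.1979


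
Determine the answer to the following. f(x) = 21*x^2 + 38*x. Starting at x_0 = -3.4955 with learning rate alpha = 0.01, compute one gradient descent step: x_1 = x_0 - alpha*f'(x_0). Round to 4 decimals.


We compute the gradient at x_0 and apply the update.
f'(x) = 42*x + 38
f'(-3.4955) = 42*-3.4955 + 38 = -108.811
x_1 = -3.4955 - 0.01*-108.811 = -2.4074


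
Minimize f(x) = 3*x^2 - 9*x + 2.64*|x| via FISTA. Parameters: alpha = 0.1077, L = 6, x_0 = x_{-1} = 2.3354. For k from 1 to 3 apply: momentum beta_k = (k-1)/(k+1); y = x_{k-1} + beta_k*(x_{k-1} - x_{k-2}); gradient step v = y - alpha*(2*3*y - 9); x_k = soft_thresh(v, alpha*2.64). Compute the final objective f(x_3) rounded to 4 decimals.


FISTA on f(x) = 3*x^2 - 9*x + 2.64*|x|
L = 6, alpha = 0.1077
Iteration 1: beta = 0.0, y = 2.3354 + 0.0*(2.3354 - 2.3354) = 2.3354
  grad(y) = 5.0124, v = y - alpha*grad = 1.7956
  prox(v) = soft_thresh(1.7956, 0.2843) = 1.5112
Iteration 2: beta = 0.3333, y = 1.5112 + 0.3333*(1.5112 - 2.3354) = 1.2365
  grad(y) = -1.5809, v = y - alpha*grad = 1.4068
  prox(v) = soft_thresh(1.4068, 0.2843) = 1.1225
Iteration 3: beta = 0.5, y = 1.1225 + 0.5*(1.1225 - 1.5112) = 0.9281
  grad(y) = -3.4316, v = y - alpha*grad = 1.2976
  prox(v) = soft_thresh(1.2976, 0.2843) = 1.0133
f(x_3) = 3*1.0133^2 - 9*1.0133 + 2.64*|1.0133| = -3.3643


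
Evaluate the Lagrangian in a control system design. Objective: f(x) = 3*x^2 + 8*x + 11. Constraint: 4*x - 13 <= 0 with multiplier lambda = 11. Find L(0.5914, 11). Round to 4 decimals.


Step 1: Evaluate f(x).
f(0.5914) = 3*0.5914^2 + 8*0.5914 + 11 = 16.7805
Step 2: Evaluate g(x).
g(0.5914) = 4*0.5914 - 13 = -10.6344
Step 3: Compute Lagrangian.
L = 16.7805 + 11*-10.6344 = -100.1979


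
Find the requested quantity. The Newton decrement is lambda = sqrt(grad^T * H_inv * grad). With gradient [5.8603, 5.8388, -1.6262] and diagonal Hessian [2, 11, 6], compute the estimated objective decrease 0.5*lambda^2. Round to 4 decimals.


Step 1: H is diagonal, so H^(-1) * g = [2.9302, 0.5308, -0.271].
Step 2: g^T H^(-1) g = sum_i g_i^2 / H_ii
  = (5.8603)^2/2 + (5.8388)^2/11 + (-1.6262)^2/6
  = 17.1716 + 3.0992 + 0.4408 = 20.7115
Step 3: Objective decrease = 0.5 * g^T H^(-1) g = 10.3558


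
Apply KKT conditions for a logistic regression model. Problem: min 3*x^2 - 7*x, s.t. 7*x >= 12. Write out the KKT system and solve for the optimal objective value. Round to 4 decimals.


Step 1: Try lambda = 0 (constraint inactive).
x_unc = 7/(2*3) = 1.1667
Check: 7*1.1667 = 8.1669 < 12 -- violated!
Step 2: Constraint must be active: 7*x = 12
x* = 12/7 = 1.7143 (rounded; the exact value 12/7 is used below)
lambda = (2*3*(12/7) - 7)/7 = 0.4694
Step 3: Compute optimal value.
f(x*) = 3*(12/7)^2 - 7*(12/7) = -3.1837


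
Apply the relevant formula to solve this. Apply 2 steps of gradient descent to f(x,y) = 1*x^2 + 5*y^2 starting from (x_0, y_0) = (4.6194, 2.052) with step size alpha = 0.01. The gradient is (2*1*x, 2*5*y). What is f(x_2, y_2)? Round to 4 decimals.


Gradient descent on f(x,y) = 1*x^2 + 5*y^2.
Starting point: (4.6194, 2.052), alpha = 0.01
Step 1: grad_x = 2*1*4.6194 = 9.2388, grad_y = 2*5*2.052 = 20.52
  x_1 = 4.6194 - 0.01*9.2388 = 4.527
  y_1 = 2.052 - 0.01*20.52 = 1.8468
Step 2: grad_x = 2*1*4.527 = 9.054, grad_y = 2*5*1.8468 = 18.468
  x_2 = 4.527 - 0.01*9.054 = 4.4365
  y_2 = 1.8468 - 0.01*18.468 = 1.6621
f(4.4365, 1.6621) = 1*4.4365^2 + 5*1.6621^2 = 33.4955


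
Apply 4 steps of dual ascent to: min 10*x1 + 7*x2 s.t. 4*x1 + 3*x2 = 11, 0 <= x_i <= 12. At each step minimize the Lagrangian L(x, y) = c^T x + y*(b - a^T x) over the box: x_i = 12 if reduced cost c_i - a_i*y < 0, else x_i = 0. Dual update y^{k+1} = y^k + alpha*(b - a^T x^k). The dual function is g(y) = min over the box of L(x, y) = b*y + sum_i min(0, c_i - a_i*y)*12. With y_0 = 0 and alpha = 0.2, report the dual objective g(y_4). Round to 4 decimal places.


Dual ascent for LP: min 10*x1 + 7*x2, 4*x1 + 3*x2 = 11, 0 <= x_i <= 12
Step 1: y^k = 0.0, reduced costs: (10.0, 7.0)
  x^k = (0.0, 0.0), subgradient = b - a^T x = 11.0
  y^{k+1} = 0.0 + 0.2*11.0 = 2.2
Step 2: y^k = 2.2, reduced costs: (1.2, 0.4)
  x^k = (0.0, 0.0), subgradient = b - a^T x = 11.0
  y^{k+1} = 2.2 + 0.2*11.0 = 4.4
Step 3: y^k = 4.4, reduced costs: (-7.6, -6.2)
  x^k = (12.0, 12.0), subgradient = b - a^T x = -73.0
  y^{k+1} = 4.4 + 0.2*-73.0 = -10.2
Step 4: y^k = -10.2, reduced costs: (50.8, 37.6)
  x^k = (0.0, 0.0), subgradient = b - a^T x = 11.0
  y^{k+1} = -10.2 + 0.2*11.0 = -8.0
Dual objective at y_4 = -8.0: reduced costs (42.0, 31.0), box minimizer x = (0.0, 0.0)
g(y_4) = b*y + (c1 - a1*y)*x1 + (c2 - a2*y)*x2 = 11*(-8.0) + 42.0*0.0 + 31.0*0.0 = -88.0 + 0.0 + 0.0 = -88.0


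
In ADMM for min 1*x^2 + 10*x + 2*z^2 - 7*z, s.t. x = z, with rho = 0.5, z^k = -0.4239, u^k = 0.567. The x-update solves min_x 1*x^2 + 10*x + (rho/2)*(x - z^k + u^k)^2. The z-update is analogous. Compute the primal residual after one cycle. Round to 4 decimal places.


ADMM iteration with rho = 0.5, z^k = -0.4239, u^k = 0.567
Step 1: x-update.
Minimize 1*x^2 + 10*x + (0.5/2)*(x + 0.4239 + 0.567)^2
FOC: (2*1 + 0.5)*x = -10 + 0.5*(-0.4239 - 0.567)
x^{k+1} = -4.1982
Step 2: z-update.
Minimize 2*z^2 - 7*z + (0.5/2)*(-4.1982 - z + 0.567)^2
FOC: (2*2 + 0.5)*z = 7 + 0.5*(-4.1982 + 0.567)
z^{k+1} = 1.1521
Step 3: u-update.
u^{k+1} = 0.567 - 4.1982 - 1.1521 = -4.7833
Step 4: Primal residual = |-4.1982 - 1.1521| = 5.3503


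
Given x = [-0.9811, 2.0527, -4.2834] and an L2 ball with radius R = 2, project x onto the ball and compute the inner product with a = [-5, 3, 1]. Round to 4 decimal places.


Step 1: Compute ||x|| (intermediates to 6 decimals).
||x|| = sqrt((-0.9811)^2 + 2.0527^2 + (-4.2834)^2) = 4.850119
Step 2: Project.
Since ||x|| > R, scale = R/||x|| = 2/4.850119 = 0.412361, proj(x) = scale * x
proj(x) = [-0.404567, 0.846453, -1.766307]
Step 3: Dot product.
a^T * proj(x) = -5*(-0.404567) + 3*0.846453 + 1*(-1.766307) = 2.7959


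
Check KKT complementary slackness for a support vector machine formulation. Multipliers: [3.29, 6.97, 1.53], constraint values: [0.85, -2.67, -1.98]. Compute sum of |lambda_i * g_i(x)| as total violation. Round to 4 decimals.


KKT complementary slackness check:
lambda_1 * g_1 = 3.29 * 0.85 = 2.7965
lambda_2 * g_2 = 6.97 * -2.67 = -18.6099
lambda_3 * g_3 = 1.53 * -1.98 = -3.0294
Total violation = 2.7965 + 18.6099 + 3.0294 = 24.4358


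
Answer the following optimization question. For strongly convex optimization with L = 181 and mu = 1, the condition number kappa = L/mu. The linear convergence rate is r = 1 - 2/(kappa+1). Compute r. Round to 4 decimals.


Step 1: Compute the condition number.
kappa = L/mu = 181/1 = 181.0
Step 2: Compute the convergence rate.
r = 1 - 2/(kappa + 1) = 1 - 2*mu/(L + mu) = (L - mu)/(L + mu) = 180/182 = 0.989


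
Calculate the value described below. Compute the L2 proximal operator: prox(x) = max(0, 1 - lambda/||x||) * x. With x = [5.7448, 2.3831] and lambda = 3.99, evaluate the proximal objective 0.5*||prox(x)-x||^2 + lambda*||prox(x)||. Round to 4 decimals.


Step 1: Compute ||x||.
||x|| = 6.2195
Step 2: Compute scaling factor.
scale = max(0, 1 - 3.99/6.2195) = 0.3585
Step 3: prox(x) = [2.0593, 0.8543]
||prox(x)|| = 2.2295
Step 4: Proximal objective.
0.5*||prox-x||^2 = 7.9601
lambda*||prox|| = 8.8957
Total = 16.8557


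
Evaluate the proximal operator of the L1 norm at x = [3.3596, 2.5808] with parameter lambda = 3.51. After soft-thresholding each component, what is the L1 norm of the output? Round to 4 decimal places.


Soft-thresholding with lambda = 3.51:
prox(3.3596) = sign(3.3596)*max(|3.3596| - 3.51, 0) = 0.0
prox(2.5808) = sign(2.5808)*max(|2.5808| - 3.51, 0) = 0.0
prox(x) = [0.0, 0.0]
||prox(x)||_1 = 0.0 + 0.0 = 0.0


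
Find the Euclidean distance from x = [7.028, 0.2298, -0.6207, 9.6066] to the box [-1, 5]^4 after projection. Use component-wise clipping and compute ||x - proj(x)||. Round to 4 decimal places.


Project each component onto [-1, 5].
clip(7.028) = 5.0, clip(0.2298) = 0.2298, clip(-0.6207) = -0.6207, clip(9.6066) = 5.0
Projection = [5.0, 0.2298, -0.6207, 5.0]
Squared diffs: [4.1128, 0.0, 0.0, 21.2208]
Distance = sqrt(25.3336) = 5.0332
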